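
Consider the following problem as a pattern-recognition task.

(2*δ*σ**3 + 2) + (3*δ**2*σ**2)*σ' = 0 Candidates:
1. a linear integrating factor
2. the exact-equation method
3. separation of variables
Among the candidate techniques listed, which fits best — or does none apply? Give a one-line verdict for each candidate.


Verdict: the exact-equation method — take the mixed partials of 2*δ*σ**3 + 2 and 3*δ**2*σ**2: they are equal, which certifies an exact differential.
- a linear integrating factor — a nonlinear term in the unknown puts this outside the integrating-factor template.
- the exact-equation method — a fit — the right tool for this form.
- separation of variables — the two dependences are entangled, not a clean product of one-variable pieces.


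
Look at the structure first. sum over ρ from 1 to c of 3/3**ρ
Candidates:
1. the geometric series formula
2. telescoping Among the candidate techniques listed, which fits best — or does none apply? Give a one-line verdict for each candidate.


Technique: the geometric series formula — consecutive terms stand in a fixed index-free ratio — the geometric sum formula closes it.
- the geometric series formula — yes, a natural case for it.
- telescoping: computed from the summand as displayed, the partial sums build up without the pairwise collapse telescoping exploits.


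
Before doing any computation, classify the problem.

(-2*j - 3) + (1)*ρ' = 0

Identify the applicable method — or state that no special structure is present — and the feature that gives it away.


Technique: no special technique — solved for the derivative, no ρ appears — this is antidifferentiation in j wearing ODE clothing.


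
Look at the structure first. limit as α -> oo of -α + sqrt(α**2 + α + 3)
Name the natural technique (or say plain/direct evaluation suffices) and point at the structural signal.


Method: conjugate multiplication — both pieces blow up but their difference is finite; the conjugate trick rationalizes sqrt(α**2 + α + 3) - α.


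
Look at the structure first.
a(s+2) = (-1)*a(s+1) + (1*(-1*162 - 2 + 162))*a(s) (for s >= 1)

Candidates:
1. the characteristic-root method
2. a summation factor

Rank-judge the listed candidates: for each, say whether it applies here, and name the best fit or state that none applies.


Best approach: the characteristic-root method — every coefficient is a fixed number and the forcing is zero — substitute r^s and read off the root equation.
- the characteristic-root method — applies; the problem has the shape this method handles.
- a summation factor: the recurrence reaches back more than one step, outside the first-order family a summation factor normalizes.


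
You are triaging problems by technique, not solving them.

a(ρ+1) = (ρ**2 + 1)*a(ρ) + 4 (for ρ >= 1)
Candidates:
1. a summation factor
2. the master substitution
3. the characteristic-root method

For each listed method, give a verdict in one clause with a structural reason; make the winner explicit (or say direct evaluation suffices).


Technique: a summation factor — an index-dependent multiplier ρ**2 + 1 rules out characteristic roots; a summation factor converts it to a pure difference.
- a summation factor: a fit — the right tool for this form.
- the master substitution: no fixed divisor shrinks the index between calls.
- the characteristic-root method: the coefficients change with the index, which the root method cannot absorb.


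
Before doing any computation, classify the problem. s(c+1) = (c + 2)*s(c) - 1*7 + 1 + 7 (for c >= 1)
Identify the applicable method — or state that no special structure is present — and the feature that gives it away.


Diagnosis: a summation factor — first-order, linear, moving coefficient c + 2: the discrete analogue of an integrating factor handles it.


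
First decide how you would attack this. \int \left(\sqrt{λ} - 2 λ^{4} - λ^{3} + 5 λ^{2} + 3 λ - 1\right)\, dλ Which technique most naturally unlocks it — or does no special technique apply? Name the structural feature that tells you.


Diagnosis: no special technique — the integrand is a sum of constant multiples of powers of λ — integrate term by term.


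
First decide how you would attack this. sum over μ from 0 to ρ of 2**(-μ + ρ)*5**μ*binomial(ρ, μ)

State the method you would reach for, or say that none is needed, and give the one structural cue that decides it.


Best approach: the binomial theorem — binomial coefficients against complementary powers of 5 and 2: recognize the binomial expansion and resum.


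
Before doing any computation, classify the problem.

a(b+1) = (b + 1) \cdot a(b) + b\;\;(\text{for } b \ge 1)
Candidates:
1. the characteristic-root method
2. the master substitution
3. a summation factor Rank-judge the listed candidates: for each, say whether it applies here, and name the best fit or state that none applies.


Best approach: a summation factor — the coefficient b + 1 drifts with the index, so no fixed root exists; normalizing by the cumulative product telescopes it.
- the characteristic-root method: the coefficients change with the index, which the root method cannot absorb.
- the master substitution — the recursion shifts the index rather than dividing it.
- a summation factor — yes — fits the structure here.


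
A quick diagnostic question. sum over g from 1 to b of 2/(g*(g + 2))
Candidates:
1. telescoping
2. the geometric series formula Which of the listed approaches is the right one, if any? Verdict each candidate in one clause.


Method: telescoping — the denominator's roots in 2/(g*(g + 2)) sit an integer apart: decomposition produces a self-cancelling chain.
- telescoping: yes, a natural case for it.
- the geometric series formula: the term-to-term ratio changes with the index, so the geometric formula cannot close it.


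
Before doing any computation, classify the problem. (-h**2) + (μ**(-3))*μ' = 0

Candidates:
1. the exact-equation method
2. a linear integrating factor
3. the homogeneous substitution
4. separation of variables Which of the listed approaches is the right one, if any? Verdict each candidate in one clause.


Best approach: separation of variables — all dependence on the two variables factors apart, the defining separable shape.
- the exact-equation method — the cross-partial test holds only vacuously — each coefficient lives in its own variable, so the exactness machinery reads no structure the split form does not already show.
- a linear integrating factor — the unknown enters nonlinearly (through a power, a denominator, or a transcendental function), which the linear integrating-factor recipe cannot absorb as-is — any repair would come from a preliminary substitution, not the factor.
- the homogeneous substitution: the slope changes under joint rescaling, failing the degree-zero test.
- separation of variables — yes, a natural case for it.


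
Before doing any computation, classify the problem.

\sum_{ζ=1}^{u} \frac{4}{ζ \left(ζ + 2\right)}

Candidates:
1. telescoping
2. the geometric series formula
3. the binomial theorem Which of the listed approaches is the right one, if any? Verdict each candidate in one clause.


Diagnosis: telescoping — integer-spaced poles in \frac{4}{ζ \left(ζ + 2\right)} are the telescoping signature in disguise.
- telescoping — yes — fits the structure here.
- the geometric series formula: the term-to-term ratio drifts with the index — the one thing the geometric formula cannot absorb.
- the binomial theorem — there is no sum-raised-to-a-power identity hiding in these terms.


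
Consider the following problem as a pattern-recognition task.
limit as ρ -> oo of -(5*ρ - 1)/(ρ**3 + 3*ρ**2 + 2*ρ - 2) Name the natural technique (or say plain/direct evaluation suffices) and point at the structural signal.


Technique: dominant-term comparison — at large ρ only the top-degree terms survive; compare the leading terms and the limit falls out. Viewed as a single quotient this is an ∞/∞ form — an at-infinity application of l'Hôpital's rule would also resolve it; comparing leading growth reads the answer without differentiating.


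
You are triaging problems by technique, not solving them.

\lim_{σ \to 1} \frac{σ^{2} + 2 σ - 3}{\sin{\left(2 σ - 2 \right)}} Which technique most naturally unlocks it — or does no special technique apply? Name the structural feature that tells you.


Method: l'Hôpital's rule (0/0) — plug in 1: top and bottom both hit zero, so differentiate each and retry. One could equally expand both pieces locally and compare leading terms; the rule does that in one stroke.


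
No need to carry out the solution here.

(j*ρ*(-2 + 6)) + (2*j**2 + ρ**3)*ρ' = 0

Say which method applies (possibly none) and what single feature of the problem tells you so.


Diagnosis: the exact-equation method — because the two cross partials coincide, the form is conservative as written — recover its potential in (j, ρ).


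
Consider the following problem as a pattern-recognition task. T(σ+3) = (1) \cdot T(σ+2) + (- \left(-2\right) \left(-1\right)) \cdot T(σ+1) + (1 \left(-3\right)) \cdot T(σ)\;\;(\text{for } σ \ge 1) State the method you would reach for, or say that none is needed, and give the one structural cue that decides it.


Method: the characteristic-root method — linear, homogeneous, constant coefficients: solutions of the form r^σ exist — find the roots of the characteristic polynomial.


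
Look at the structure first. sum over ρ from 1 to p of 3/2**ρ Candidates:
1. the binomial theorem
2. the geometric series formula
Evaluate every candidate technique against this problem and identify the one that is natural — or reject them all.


Verdict: the geometric series formula — consecutive terms stand in a fixed index-free ratio — the geometric sum formula closes it.
- the binomial theorem: the terms lack the binomial-coefficient-weighted complementary-power pattern of an expansion.
- the geometric series formula: applies; the problem has the shape this method handles.


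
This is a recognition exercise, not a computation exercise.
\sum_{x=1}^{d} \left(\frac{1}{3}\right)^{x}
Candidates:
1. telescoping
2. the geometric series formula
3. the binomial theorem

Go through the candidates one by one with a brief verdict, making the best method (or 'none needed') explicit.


Best approach: the geometric series formula — check a ratio of consecutive terms: it is \frac{1}{3}, independent of the index, so the geometric formula closes the sum.
- telescoping: the terms as presented offer no neighboring cancellation — a telescoping rewrite may exist, but the displayed structure does not hand one over.
- the geometric series formula — applicable, and directly so.
- the binomial theorem — there is no sum-raised-to-a-power identity hiding in these terms.


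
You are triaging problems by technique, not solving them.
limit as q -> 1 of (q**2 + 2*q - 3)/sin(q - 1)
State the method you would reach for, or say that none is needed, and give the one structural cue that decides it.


Best approach: l'Hôpital's rule (0/0) — both numerator and denominator vanish at 1: the genuine 0/0 indeterminate that l'Hôpital exists for. One could equally expand both pieces locally and compare leading terms; the rule does that in one stroke.


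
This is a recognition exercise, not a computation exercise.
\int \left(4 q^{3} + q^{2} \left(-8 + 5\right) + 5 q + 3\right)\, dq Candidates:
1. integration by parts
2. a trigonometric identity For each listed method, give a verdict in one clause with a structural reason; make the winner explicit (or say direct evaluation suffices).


Method: no special technique — a term-by-term power-rule job in q; no substitution or rearrangement earns its keep here.
- integration by parts: splitting off a factor buys nothing — the integrand integrates directly without parts.
- a trigonometric identity: there is no trigonometric structure at all — the integrand carries no sine or cosine to rewrite.


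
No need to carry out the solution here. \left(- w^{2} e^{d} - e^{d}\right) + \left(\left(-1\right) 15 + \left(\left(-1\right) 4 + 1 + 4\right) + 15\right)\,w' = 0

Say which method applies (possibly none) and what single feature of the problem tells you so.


Best approach: separation of variables — all dependence on the two variables factors apart, the defining separable shape.


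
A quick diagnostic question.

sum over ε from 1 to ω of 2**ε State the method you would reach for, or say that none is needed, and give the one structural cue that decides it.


Method: the geometric series formula — consecutive terms stand in a fixed index-free ratio — the geometric sum formula closes it.


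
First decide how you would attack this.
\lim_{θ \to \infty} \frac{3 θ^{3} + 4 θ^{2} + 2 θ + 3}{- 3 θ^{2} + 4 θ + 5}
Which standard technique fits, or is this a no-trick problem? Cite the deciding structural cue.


Method: dominant-term comparison — growth-rate triage: the leading powers of θ decide the limit, everything else is noise. As a single quotient, the ∞/∞ shape would yield to repeated differentiation as well — the growth comparison gets there in one look.


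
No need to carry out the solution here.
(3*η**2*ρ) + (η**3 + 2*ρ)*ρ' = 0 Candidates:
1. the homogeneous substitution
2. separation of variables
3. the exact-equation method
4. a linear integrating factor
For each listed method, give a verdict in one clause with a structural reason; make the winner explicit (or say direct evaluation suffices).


Diagnosis: the exact-equation method — the mixed-partials test passes for 3*η**2*ρ and η**3 + 2*ρ, so a potential function exists as presented.
- the homogeneous substitution — the ratio of the variables does not determine the slope.
- separation of variables: the two dependences do not factor apart.
- the exact-equation method: applies; the problem has the shape this method handles.
- a linear integrating factor: the unknown enters nonlinearly (through a power, a denominator, or a transcendental function), which the linear integrating-factor recipe cannot absorb as-is — any repair would come from a preliminary substitution, not the factor.


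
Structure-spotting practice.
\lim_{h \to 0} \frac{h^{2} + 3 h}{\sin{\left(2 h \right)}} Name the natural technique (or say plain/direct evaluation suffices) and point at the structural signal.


Verdict: l'Hôpital's rule (0/0) — the 0/0 form at 0 is the signature situation for l'Hôpital's rule. A first-order expansion at the point is an equally standard path; the rule packages it.


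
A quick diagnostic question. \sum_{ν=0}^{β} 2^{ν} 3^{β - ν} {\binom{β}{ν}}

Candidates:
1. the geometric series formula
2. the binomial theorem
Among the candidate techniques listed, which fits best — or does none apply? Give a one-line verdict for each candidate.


Best approach: the binomial theorem — binomial coefficients against complementary powers of 2 and 3: recognize the binomial expansion and resum.
- the geometric series formula: dividing successive terms gives an index-dependent quantity, not a constant.
- the binomial theorem — a fit — the right tool for this form.


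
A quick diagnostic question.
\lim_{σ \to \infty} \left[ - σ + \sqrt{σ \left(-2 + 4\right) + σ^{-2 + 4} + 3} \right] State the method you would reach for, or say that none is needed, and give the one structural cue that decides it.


Method: conjugate multiplication — the ∞ − ∞ radical form is the exact trigger for the conjugate maneuver.


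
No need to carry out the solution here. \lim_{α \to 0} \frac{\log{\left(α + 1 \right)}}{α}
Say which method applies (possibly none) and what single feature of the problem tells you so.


Technique: l'Hôpital's rule (0/0) — the 0/0 form at 0 is the signature situation for l'Hôpital's rule. A first-order expansion at the point is an equally standard path; the rule packages it.


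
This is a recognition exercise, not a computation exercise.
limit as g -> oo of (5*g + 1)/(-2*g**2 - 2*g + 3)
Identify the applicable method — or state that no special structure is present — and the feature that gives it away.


Technique: dominant-term comparison — as g grows, only the highest-degree terms matter — compare leading terms and read the limit off. Viewed as a single quotient this is an ∞/∞ form — an at-infinity application of l'Hôpital's rule would also resolve it; comparing leading growth reads the answer without differentiating.


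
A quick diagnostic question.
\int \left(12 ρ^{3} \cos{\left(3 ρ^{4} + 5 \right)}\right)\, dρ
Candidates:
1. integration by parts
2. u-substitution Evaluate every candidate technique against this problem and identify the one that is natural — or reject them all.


Best approach: u-substitution — viewed as a product, the integrand is a composition evaluated at 3 ρ^{4} + 5 times (a constant multiple of) that inner expression's derivative, so u = 3 ρ^{4} + 5 makes it elementary.
- integration by parts — the non-polynomial partner is not one of the parts kernels — exp, sine, or cosine with a degree-1 argument, or a logarithm.
- u-substitution — applicable, and directly so.


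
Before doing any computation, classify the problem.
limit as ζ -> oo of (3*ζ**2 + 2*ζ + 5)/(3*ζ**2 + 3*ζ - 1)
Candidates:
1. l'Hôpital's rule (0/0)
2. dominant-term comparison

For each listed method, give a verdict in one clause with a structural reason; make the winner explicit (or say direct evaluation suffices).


Technique: dominant-term comparison — divide by the highest power of ζ present: lower-order terms vanish and the dominant ratio remains.
- l'Hôpital's rule (0/0) — as a single quotient the expression runs to ∞/∞ at the limit point — an at-infinity form of the rule would apply, though the leading-growth comparison is the direct reading.
- dominant-term comparison: a fit — the right tool for this form.


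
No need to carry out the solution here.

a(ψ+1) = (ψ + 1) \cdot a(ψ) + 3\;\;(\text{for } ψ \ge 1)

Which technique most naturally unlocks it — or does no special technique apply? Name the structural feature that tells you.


Diagnosis: a summation factor — the coefficient ψ + 1 drifts with the index, so no fixed root exists; normalizing by the cumulative product telescopes it.


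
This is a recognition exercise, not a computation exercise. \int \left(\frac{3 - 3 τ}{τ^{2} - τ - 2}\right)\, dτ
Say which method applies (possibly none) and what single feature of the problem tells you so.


Technique: partial fractions — each factor of τ^{2} - τ - 2 owns one elementary piece of the integrand — separate them and integrate piecewise.


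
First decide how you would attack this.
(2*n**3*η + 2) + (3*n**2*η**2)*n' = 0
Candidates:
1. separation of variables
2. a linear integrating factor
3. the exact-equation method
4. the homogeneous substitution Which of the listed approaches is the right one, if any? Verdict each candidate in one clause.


Technique: the exact-equation method — this form is already the differential of something: the matching mixed partials of 2*n**3*η + 2 and 3*n**2*η**2 prove it.
- separation of variables: no algebra isolates the independent variable on one side and the unknown on the other.
- a linear integrating factor — a nonlinear term in the unknown puts this outside the integrating-factor template.
- the exact-equation method: applies; the problem has the shape this method handles.
- the homogeneous substitution: the slope changes under joint rescaling, failing the degree-zero test.


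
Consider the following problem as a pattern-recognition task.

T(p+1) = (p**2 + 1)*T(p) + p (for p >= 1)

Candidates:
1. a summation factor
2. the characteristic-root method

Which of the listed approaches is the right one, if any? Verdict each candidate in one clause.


Technique: a summation factor — rescale the sequence by the product of the weights p**2 + 1 so far — the recurrence collapses to a plain running sum.
- a summation factor: a fit — the right tool for this form.
- the characteristic-root method — an index-dependent weight blocks the pure exponential ansatz.


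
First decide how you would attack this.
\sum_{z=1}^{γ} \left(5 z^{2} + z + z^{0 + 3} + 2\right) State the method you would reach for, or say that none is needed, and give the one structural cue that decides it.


Best approach: no special technique — Faulhaber territory: sum each constant-multiple power of z with its closed-form formula, no trick required.


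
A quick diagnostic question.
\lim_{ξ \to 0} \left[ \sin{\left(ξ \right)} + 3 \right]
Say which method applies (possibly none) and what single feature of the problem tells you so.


Verdict: no special technique — the expression is continuous at 0 — substitute and evaluate; no indeterminate form appears.


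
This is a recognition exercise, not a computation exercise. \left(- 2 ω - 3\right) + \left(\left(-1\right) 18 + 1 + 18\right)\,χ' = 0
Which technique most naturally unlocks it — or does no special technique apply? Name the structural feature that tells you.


Best approach: no special technique — the slope is a pure function of ω; integrate both sides and be done.


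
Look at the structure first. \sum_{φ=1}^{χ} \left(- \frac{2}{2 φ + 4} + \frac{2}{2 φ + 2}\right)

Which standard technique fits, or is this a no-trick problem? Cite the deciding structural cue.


Technique: telescoping — a difference of consecutive values of one function (\frac{2}{2 φ + 2} at one index and the next) — telescoping by construction.


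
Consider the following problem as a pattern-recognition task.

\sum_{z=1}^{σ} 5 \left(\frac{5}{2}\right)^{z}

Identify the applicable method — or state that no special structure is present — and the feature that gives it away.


Best approach: the geometric series formula — term-over-term division gives \frac{5}{2} every time — index-free ratio, geometric sum formula applies.


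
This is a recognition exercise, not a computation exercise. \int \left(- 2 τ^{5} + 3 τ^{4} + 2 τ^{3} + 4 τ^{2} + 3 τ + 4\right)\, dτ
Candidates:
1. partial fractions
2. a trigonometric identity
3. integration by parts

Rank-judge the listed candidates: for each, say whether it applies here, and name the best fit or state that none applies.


Verdict: no special technique — every term is a constant multiple of a power of τ; term-wise power-rule integration needs no preliminary transformation.
- partial fractions: the expression is not a ratio of polynomials that decomposes further.
- a trigonometric identity — there is no trigonometric structure at all — the integrand carries no sine or cosine to rewrite.
- integration by parts: parts would only shuffle a directly integrable integrand.


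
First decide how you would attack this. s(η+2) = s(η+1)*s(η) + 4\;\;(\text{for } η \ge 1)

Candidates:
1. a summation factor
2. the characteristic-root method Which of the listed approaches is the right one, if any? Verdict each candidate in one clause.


Best approach: no special technique — the recurrence is nonlinear in the sequence values; study it directly, no linear machinery applies.
- a summation factor — no summation factor applies — the rule is not linear in the sequence values.
- the characteristic-root method — the recursion is nonlinear in the sequence values, so no linear-modes ansatz applies.


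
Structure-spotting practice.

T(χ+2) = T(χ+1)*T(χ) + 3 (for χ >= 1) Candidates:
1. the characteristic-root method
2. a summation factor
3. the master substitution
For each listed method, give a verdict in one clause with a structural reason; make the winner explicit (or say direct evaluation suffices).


Verdict: no special technique — the recurrence is nonlinear in the sequence values; study it directly, no linear machinery applies.
- the characteristic-root method — nonlinearity rules out exponential-mode superposition from the start.
- a summation factor: no summation factor applies — the rule is not linear in the sequence values.
- the master substitution: with no divided-index recursive call, reindexing by powers of a base buys nothing.


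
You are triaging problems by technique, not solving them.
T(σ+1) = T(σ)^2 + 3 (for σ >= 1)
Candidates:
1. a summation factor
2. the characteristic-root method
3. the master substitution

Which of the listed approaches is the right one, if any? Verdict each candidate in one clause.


Verdict: no special technique — the update rule curves (it is not linear in the unknown sequence), so no superposition-based closed form attaches — iterate or study it directly.
- a summation factor: no summation factor applies — the rule is not linear in the sequence values.
- the characteristic-root method: nonlinearity rules out exponential-mode superposition from the start.
- the master substitution — there is no divide-the-index recursive argument.


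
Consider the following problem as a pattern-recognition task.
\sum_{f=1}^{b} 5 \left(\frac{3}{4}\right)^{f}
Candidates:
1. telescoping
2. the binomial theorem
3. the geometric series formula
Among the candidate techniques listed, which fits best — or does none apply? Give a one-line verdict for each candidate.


Verdict: the geometric series formula — the ratio of consecutive terms is the constant \frac{3}{4}, independent of the index — a geometric sum.
- telescoping — in the displayed form, no term reappears at a neighboring index to cancel against.
- the binomial theorem — the summand does not match any term pattern of an expanded binomial power.
- the geometric series formula: applicable, and directly so.


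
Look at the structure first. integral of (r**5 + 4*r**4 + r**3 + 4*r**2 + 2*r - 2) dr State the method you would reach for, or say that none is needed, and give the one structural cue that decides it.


Best approach: no special technique — scan for structure and find none: constant multiples of powers of r, integrate directly.


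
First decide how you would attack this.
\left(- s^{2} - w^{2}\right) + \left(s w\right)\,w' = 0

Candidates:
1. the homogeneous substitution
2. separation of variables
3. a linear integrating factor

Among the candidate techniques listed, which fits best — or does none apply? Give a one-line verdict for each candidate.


Method: the homogeneous substitution — scaling s and w together leaves the slope fixed — it depends only on w/s, so substitute the ratio. A Bernoulli substitution is a fair alternative on this equation directly; the homogeneous reading takes it as given.
- the homogeneous substitution: yes — fits the structure here.
- separation of variables — the two dependences do not factor apart.
- a linear integrating factor — a nonlinear term in the unknown puts this outside the integrating-factor template.


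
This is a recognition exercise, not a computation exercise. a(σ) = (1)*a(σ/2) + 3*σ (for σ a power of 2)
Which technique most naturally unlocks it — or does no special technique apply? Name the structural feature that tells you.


Verdict: the master substitution — the call at σ/2 makes this multiplicative recursion; the master-style substitution converts it to additive.


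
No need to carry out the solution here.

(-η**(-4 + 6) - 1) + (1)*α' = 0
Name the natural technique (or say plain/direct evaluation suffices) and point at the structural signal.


Technique: no special technique — solved for the derivative, no α appears — this is antidifferentiation in η wearing ODE clothing.


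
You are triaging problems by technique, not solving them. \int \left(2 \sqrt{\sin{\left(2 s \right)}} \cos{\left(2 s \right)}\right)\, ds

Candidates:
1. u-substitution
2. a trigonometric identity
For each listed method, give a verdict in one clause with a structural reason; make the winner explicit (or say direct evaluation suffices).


Best approach: u-substitution — collected, the integrand has one factor that is, up to a constant, the derivative of an inner expression the rest depends on — substitute for that inner expression.
- u-substitution: yes — fits the structure here.
- a trigonometric identity: no identity rewrites this into an easier trigonometric form.


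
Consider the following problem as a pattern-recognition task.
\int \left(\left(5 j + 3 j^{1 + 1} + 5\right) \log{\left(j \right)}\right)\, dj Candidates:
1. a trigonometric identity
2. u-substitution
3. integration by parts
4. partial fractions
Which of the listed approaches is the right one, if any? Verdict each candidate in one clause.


Method: integration by parts — \log{\left(j \right)} is the classic u in parts — its derivative is a plain reciprocal while (5 j + 3 j^{1 + 1} + 5) absorbs the dv role.
- a trigonometric identity — with no trigonometric functions present, identity rewriting has no target.
- u-substitution — no subexpression of the integrand pairs with its own derivative as a factor — individual terms may offer their own substitutions, but any change of variable covering the whole integral would have to be constructed from outside the expression.
- integration by parts: applies; the problem has the shape this method handles.
- partial fractions — the expression is not a ratio of polynomials that decomposes further.


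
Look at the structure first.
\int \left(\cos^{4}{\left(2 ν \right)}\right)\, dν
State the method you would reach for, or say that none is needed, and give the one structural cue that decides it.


Best approach: a trigonometric identity — the exponent on \cos^{4}{\left(2 ν \right)} is even — the power-reduction identity is the standard preprocessing step.


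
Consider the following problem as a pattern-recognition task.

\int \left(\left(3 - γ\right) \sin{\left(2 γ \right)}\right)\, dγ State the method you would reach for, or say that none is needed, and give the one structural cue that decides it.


Technique: integration by parts — a polynomial factor 3 - γ multiplies \sin{\left(2 γ \right)}; differentiating 3 - γ lowers its degree while \sin{\left(2 γ \right)} integrates cleanly, so parts wins.


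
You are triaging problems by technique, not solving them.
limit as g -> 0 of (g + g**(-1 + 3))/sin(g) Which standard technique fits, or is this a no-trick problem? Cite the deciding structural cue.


Best approach: l'Hôpital's rule (0/0) — substituting 0 gives 0 over 0; differentiate top and bottom once and re-evaluate. One could equally expand both pieces locally and compare leading terms; the rule does that in one stroke.


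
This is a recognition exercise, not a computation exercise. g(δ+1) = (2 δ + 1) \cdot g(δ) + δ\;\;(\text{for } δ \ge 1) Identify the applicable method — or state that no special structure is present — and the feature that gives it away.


Best approach: a summation factor — rescale the sequence by the product of the weights 2 δ + 1 so far — the recurrence collapses to a plain running sum.


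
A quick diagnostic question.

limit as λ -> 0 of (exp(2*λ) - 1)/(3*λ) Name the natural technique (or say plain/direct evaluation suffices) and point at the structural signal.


Best approach: l'Hôpital's rule (0/0) — the 0/0 form at 0 is the signature situation for l'Hôpital's rule. Expanding numerator and denominator to first order gives the same value — the rule automates exactly that.


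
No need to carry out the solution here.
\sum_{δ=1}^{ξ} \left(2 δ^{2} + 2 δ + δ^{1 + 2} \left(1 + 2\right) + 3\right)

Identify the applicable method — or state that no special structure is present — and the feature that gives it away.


Technique: no special technique — no ratio, no shift structure, no binomial pattern: sum the constant-multiple powers of δ with known formulas.


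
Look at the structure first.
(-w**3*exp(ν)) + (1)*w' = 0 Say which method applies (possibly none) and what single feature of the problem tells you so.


Technique: separation of variables — one side of the product carries the independent variable, the other the unknown — the textbook separation shape.


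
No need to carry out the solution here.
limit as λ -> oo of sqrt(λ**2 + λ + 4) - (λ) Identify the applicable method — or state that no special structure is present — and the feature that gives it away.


Verdict: conjugate multiplication — both pieces blow up but their difference is finite; the conjugate trick rationalizes sqrt(λ**2 + λ + 4) - λ.


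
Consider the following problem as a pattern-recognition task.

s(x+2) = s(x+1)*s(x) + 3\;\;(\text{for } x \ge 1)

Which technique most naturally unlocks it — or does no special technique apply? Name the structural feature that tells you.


Method: no special technique — the sequence value feeds back through itself nonlinearly — linear superposition fails, and every superposition-based closed form fails with it.


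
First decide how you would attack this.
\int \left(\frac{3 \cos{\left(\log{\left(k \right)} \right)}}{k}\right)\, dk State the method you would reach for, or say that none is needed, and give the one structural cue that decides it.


Technique: u-substitution — collected, the integrand has one factor that is, up to a constant, the derivative of an inner expression the rest depends on — substitute for that inner expression.


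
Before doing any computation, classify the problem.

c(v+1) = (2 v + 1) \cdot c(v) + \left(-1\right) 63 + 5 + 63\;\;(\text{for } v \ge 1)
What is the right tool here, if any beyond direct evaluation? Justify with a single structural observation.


Verdict: a summation factor — an index-dependent multiplier 2 v + 1 rules out characteristic roots; a summation factor converts it to a pure difference.


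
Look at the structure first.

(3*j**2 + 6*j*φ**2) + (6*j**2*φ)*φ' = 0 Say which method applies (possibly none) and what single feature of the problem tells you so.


Verdict: the exact-equation method — the cross partial derivatives of 3*j**2 + 6*j*φ**2 and 6*j**2*φ agree, so the left side is the total differential of one potential in j and φ.


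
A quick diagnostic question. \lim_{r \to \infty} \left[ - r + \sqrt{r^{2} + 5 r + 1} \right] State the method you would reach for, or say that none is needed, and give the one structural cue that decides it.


Method: conjugate multiplication — infinity minus infinity with a radical in play — multiply by the conjugate so the divergences of \sqrt{r^{2} + 5 r + 1} and r annihilate.


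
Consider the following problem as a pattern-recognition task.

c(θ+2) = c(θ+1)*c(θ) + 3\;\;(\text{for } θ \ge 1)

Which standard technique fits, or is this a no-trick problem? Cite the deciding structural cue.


Best approach: no special technique — the unknown sequence enters the update nonlinearly, so no linear method fits the recurrence as written — direct iteration remains.


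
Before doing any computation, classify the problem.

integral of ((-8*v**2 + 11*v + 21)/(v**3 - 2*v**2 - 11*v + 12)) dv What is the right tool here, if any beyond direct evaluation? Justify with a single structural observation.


Diagnosis: partial fractions — with v**3 - 2*v**2 - 11*v + 12 factorable and the degree on top strictly smaller, simple-fraction decomposition is immediate.


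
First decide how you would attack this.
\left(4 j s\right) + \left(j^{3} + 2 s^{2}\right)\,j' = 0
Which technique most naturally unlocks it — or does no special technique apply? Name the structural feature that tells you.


Method: the exact-equation method — d/dj of 4 j s equals d/ds of j^{3} + 2 s^{2}: the form is a total differential of one potential — integrate it exactly.


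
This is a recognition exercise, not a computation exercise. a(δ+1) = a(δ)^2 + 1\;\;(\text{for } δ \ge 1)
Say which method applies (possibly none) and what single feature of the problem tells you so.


Diagnosis: no special technique — this one you iterate or analyze qualitatively: the nonlinearity defeats linear solution methods.


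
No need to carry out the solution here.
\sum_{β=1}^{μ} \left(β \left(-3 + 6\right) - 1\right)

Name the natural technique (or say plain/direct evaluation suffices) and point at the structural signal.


Verdict: no special technique — the summand is a plain polynomial in β (expanding first if it arrives factored); standard power-sum formulas evaluate it term by term.


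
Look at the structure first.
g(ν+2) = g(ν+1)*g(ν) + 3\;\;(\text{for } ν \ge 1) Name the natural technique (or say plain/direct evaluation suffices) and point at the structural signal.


Verdict: no special technique — the unknown sequence enters the update nonlinearly, so no linear method fits the recurrence as written — direct iteration remains.


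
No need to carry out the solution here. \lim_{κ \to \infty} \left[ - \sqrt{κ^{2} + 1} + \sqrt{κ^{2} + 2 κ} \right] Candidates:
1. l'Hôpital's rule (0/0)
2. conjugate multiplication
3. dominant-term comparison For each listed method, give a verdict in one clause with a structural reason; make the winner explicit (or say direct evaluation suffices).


Diagnosis: conjugate multiplication — turning the difference into a conjugate-rationalized ratio makes the limit readable.
- l'Hôpital's rule (0/0): the expression is a difference driving to ∞ − ∞, not a 0/0 quotient — there is no ratio for the rule to differentiate.
- conjugate multiplication: yes — fits the structure here.
- dominant-term comparison — this limit is not decided by comparing polynomial growth at infinity.


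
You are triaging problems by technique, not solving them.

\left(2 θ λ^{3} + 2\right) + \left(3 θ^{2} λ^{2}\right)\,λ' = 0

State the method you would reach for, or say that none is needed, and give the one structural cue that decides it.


Diagnosis: the exact-equation method — check exactness first: here it holds (2 θ λ^{3} + 2, 3 θ^{2} λ^{2} have matching cross partials), so no integrating factor is needed.


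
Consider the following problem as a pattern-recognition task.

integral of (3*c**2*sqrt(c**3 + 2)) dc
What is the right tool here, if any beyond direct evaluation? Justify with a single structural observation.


Best approach: u-substitution — everything non-trivial happens through the inner expression c**3 + 2, and its derivative accounts for the remaining factor up to a constant, so set u = c**3 + 2.


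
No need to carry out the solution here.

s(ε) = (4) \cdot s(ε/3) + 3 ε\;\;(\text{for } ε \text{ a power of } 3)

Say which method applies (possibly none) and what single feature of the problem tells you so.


Method: the master substitution — the argument contracts 3-fold per step: reindex ε exponentially and solve the linear recurrence in the new index.


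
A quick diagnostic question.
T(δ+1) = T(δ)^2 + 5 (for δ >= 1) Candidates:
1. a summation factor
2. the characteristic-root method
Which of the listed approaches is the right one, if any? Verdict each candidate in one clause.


Verdict: no special technique — the unknown sequence enters the update nonlinearly, so no linear method fits the recurrence as written — direct iteration remains.
- a summation factor — the recursion is nonlinear — outside the first-order linear family a summation factor addresses.
- the characteristic-root method — nonlinearity rules out exponential-mode superposition from the start.


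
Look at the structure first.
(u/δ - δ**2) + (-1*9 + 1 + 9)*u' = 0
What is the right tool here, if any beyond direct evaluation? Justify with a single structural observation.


Verdict: a linear integrating factor — the unknown enters only to the first power against a nonzero forcing term — the integrating-factor template applies directly.


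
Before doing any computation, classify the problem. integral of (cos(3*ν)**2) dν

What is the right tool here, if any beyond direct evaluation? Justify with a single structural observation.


Method: a trigonometric identity — cos(3*ν)**2 is an even power — the power-reduction identity rewrites it into first-degree cosines.
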